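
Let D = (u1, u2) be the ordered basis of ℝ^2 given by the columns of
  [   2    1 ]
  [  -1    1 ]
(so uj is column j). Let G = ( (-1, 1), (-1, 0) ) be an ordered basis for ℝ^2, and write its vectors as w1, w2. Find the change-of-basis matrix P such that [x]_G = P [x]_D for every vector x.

Let M have columns uj and N have columns wj. Then for every x, N [x]_G = x = M [x]_D, so P = N^(-1) M.
Since det N = 1, N^(-1) has integer entries; multiplying gives P = [[-1, 1], [-1, -2]].

[[-1, 1], [-1, -2]]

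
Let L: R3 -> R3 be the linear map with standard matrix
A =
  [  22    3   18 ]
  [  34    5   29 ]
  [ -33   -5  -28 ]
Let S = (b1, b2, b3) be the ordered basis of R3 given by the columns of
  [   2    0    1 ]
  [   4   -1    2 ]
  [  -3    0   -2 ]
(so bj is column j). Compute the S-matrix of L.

Let P have columns b1, ..., b3. Then [L]_S = P^(-1) A P.
Here det P = 1, so P^(-1) is integer; computing A P first and then P^(-1)(A P) gives [[2, -1, -3], [3, -1, -2], [-2, -1, -2]].

[[2, -1, -3], [3, -1, -2], [-2, -1, -2]]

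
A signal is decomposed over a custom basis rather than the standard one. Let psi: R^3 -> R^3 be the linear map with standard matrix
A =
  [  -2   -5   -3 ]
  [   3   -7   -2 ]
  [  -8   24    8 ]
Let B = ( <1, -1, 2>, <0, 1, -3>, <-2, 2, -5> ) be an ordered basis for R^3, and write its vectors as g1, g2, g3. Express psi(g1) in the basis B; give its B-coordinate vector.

Column 1 of [psi]_B is the B-coordinate vector of psi(g1).
In standard coordinates psi(g1) = A g1 = <-3, 6, -16>.
Converting to B: <-3, 6, -16> = -g1 + 3g2 + g3, so the coordinate vector is <-1, 3, 1>.

<-1, 3, 1>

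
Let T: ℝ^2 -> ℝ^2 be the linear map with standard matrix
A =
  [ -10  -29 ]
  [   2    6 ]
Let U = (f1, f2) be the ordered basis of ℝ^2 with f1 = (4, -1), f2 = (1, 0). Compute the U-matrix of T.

Let P have columns f1, f2. Then [T]_U = P^(-1) A P.
Here det P = 1, so P^(-1) is integer; computing A P first and then P^(-1)(A P) gives [[-2, -2], [-3, -2]].

[[-2, -2], [-3, -2]]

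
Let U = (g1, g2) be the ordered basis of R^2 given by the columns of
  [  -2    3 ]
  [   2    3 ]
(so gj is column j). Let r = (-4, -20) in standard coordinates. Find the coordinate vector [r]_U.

We seek scalars with c_1 g1 + c_2 g2 = r; equivalently solve M c = r where the columns of M are g1, g2.
System: -2c_1 + 3c_2 = -4, 2c_1 + 3c_2 = -20; solving gives c_1 = -4, c_2 = -4.
Check: -4g1 - 4g2 = (-4, -20).

(-4, -4)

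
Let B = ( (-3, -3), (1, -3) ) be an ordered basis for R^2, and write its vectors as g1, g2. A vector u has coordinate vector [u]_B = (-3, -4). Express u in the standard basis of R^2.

By definition u = -3g1 - 4g2.
Summing componentwise gives (5, 21).

(5, 21)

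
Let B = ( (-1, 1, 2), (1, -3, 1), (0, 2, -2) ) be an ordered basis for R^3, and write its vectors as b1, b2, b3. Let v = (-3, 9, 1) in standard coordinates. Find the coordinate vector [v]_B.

We seek scalars with c_1 b1 + ... + c_3 b3 = v; equivalently solve M c = v where the columns of M are b1, ..., b3.
Gaussian elimination on [M | v] yields c = (4, 1, 4).
Check: 4b1 + b2 + 4b3 = (-3, 9, 1).

(4, 1, 4)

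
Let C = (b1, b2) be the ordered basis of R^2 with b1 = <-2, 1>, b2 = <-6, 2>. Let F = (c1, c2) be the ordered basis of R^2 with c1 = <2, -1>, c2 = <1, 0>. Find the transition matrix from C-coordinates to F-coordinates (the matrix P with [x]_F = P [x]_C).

Take x = bj: its C-coordinates are the j-th standard unit vector, so P e_j — column j of P — equals [bj]_F.
b1 = -c1 + 0·c2, giving column 1 = <-1, 0>; repeating for each j gives P = [[-1, -2], [0, -2]].

[[-1, -2], [0, -2]]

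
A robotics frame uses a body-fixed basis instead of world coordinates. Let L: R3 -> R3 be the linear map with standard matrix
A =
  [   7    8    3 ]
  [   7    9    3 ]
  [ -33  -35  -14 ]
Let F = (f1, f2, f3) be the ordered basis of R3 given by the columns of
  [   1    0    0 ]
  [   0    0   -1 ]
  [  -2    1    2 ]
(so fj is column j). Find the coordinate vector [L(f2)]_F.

<3, -2, -3>

Column 2 of [L]_F is the F-coordinate vector of L(f2).
In standard coordinates L(f2) = A f2 = <3, 3, -14>.
Converting to F: <3, 3, -14> = 3f1 - 2f2 - 3f3, so the coordinate vector is <3, -2, -3>.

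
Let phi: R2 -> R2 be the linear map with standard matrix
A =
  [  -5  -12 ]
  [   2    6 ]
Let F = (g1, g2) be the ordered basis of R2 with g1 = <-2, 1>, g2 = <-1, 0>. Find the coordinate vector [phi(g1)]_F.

Column 1 of [phi]_F is the F-coordinate vector of phi(g1).
In standard coordinates phi(g1) = A g1 = <-2, 2>.
Converting to F: <-2, 2> = 2g1 - 2g2, so the coordinate vector is <2, -2>.

<2, -2>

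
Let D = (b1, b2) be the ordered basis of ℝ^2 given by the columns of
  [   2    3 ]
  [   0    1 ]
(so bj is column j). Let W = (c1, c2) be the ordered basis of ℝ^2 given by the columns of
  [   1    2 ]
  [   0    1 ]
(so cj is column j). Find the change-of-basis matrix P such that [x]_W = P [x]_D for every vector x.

[[2, 1], [0, 1]]

Take x = bj: its D-coordinates are the j-th standard unit vector, so P e_j — column j of P — equals [bj]_W.
b1 = 2c1 + 0·c2, giving column 1 = <2, 0>; repeating for each j gives P = [[2, 1], [0, 1]].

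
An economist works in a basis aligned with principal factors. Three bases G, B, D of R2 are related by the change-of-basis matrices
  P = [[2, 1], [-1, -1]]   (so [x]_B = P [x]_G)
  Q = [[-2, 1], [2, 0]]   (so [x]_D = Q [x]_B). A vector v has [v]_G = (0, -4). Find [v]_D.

First [v]_B = P [v]_G = (-4, 4).
Then [v]_D = Q [v]_B = (12, -8).

(12, -8)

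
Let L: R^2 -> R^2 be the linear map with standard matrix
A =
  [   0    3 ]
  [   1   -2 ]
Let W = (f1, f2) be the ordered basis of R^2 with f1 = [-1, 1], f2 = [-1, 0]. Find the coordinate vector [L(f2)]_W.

Compute L(f2) = A f2 = [0, -1] in standard coordinates.
Then write this in W-coordinates: solve for y in y_1 f1 + y_2 f2 = [0, -1].
This gives y = [-1, 1], which is column 2 of [L]_W.

[-1, 1]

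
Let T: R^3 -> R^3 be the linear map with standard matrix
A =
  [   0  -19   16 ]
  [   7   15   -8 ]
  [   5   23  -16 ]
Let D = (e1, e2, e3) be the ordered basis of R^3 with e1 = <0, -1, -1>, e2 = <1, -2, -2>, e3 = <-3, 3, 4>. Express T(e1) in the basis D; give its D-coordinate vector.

Compute T(e1) = A e1 = <3, -7, -7> in standard coordinates.
Then write this in D-coordinates: solve for y in y_1 e1 + ... + y_3 e3 = <3, -7, -7>.
This gives y = <1, 3, 0>, which is column 1 of [T]_D.

<1, 3, 0>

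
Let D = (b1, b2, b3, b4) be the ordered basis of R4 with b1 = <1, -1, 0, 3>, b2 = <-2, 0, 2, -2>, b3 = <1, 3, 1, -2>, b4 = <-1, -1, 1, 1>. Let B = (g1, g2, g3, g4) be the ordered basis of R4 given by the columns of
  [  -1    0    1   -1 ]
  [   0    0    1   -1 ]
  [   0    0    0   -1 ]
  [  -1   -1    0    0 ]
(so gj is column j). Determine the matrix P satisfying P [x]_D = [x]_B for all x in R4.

Take x = bj: its D-coordinates are the j-th standard unit vector, so P e_j — column j of P — equals [bj]_B.
b1 = -2g1 - g2 - g3 + 0·g4, giving column 1 = <-2, -1, -1, 0>; repeating for each j gives P = [[-2, 2, 2, 0], [-1, 0, 0, -1], [-1, -2, 2, -2], [0, -2, -1, -1]].

[[-2, 2, 2, 0], [-1, 0, 0, -1], [-1, -2, 2, -2], [0, -2, -1, -1]]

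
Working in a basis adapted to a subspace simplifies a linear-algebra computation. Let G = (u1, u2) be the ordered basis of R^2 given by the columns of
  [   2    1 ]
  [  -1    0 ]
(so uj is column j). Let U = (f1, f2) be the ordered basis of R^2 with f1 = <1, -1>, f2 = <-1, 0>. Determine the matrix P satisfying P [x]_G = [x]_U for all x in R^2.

[[1, 0], [-1, -1]]

Let M have columns uj and N have columns fj. Then for every x, N [x]_U = x = M [x]_G, so P = N^(-1) M.
Since det N = -1, N^(-1) has integer entries; multiplying gives P = [[1, 0], [-1, -1]].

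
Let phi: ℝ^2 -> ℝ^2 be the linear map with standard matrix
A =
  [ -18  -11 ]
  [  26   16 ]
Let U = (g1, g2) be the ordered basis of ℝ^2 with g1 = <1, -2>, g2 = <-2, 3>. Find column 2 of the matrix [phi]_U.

<-1, -2>

Column 2 of [phi]_U is the U-coordinate vector of phi(g2).
In standard coordinates phi(g2) = A g2 = <3, -4>.
Converting to U: <3, -4> = -g1 - 2g2, so the coordinate vector is <-1, -2>.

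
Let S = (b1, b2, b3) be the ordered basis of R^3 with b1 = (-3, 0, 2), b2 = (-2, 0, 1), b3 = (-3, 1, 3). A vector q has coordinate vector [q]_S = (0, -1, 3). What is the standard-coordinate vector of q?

(-7, 3, 8)

The coordinates say q = 0·b1 - b2 + 3b3; adding the scaled basis vectors gives (-7, 3, 8).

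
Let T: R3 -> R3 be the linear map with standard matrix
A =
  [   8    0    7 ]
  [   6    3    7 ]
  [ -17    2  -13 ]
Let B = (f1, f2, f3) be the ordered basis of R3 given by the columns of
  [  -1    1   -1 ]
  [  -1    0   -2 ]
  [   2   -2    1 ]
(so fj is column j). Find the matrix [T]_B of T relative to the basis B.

[[-3, 2, 1], [2, -1, 2], [-1, 3, 2]]

Let P have columns f1, ..., f3. Then [T]_B = P^(-1) A P.
Here det P = -1, so P^(-1) is integer; computing A P first and then P^(-1)(A P) gives [[-3, 2, 1], [2, -1, 2], [-1, 3, 2]].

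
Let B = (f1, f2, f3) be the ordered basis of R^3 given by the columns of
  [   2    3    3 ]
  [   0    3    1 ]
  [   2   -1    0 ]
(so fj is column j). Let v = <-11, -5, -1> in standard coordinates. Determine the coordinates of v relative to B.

<-1, -1, -2>

Write v = c_1 f1 + ... + c_3 f3 and solve for the c_i.
Gaussian elimination on [M | v] yields c = (-1, -1, -2).
Check: -f1 - f2 - 2f3 = <-11, -5, -1>.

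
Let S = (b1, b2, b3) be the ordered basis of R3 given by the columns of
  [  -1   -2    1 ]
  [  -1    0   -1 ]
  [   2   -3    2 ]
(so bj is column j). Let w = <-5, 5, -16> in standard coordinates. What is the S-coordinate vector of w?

<-2, 2, -3>

We seek scalars with c_1 b1 + ... + c_3 b3 = w; equivalently solve M c = w where the columns of M are b1, ..., b3.
Gaussian elimination on [M | w] yields c = (-2, 2, -3).
Check: -2b1 + 2b2 - 3b3 = <-5, 5, -16>.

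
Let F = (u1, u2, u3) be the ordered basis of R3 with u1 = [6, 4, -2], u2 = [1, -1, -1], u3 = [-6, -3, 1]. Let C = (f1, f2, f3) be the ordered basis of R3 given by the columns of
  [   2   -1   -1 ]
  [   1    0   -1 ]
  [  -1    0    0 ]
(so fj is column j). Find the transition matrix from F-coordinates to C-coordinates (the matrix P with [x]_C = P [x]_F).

Take x = uj: its F-coordinates are the j-th standard unit vector, so P e_j — column j of P — equals [uj]_C.
u1 = 2f1 + 0·f2 - 2f3, giving column 1 = [2, 0, -2]; repeating for each j gives P = [[2, 1, -1], [0, -1, 2], [-2, 2, 2]].

[[2, 1, -1], [0, -1, 2], [-2, 2, 2]]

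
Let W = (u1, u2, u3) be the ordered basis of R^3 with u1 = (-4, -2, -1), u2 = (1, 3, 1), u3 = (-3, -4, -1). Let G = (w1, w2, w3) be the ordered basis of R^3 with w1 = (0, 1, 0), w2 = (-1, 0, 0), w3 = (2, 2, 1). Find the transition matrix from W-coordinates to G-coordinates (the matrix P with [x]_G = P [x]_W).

Let M have columns uj and N have columns wj. Then for every x, N [x]_G = x = M [x]_W, so P = N^(-1) M.
Since det N = 1, N^(-1) has integer entries; multiplying gives P = [[0, 1, -2], [2, 1, 1], [-1, 1, -1]].

[[0, 1, -2], [2, 1, 1], [-1, 1, -1]]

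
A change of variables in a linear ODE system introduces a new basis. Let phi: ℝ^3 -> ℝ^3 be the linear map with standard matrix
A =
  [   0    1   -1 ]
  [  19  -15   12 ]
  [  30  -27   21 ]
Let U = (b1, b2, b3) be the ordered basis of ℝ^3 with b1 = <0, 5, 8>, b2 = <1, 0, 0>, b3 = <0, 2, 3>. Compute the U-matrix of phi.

With P the matrix whose columns are b1, ..., b3, [phi]_U = P^(-1) A P.
Column by column: phi(b1) = A b1 = <-3, 21, 33>; its U-coordinates <3, -3, 3> give column 1.
Continuing for each basis vector yields [phi]_U = [[3, 3, 0], [-3, 0, -1], [3, 2, 3]].

[[3, 3, 0], [-3, 0, -1], [3, 2, 3]]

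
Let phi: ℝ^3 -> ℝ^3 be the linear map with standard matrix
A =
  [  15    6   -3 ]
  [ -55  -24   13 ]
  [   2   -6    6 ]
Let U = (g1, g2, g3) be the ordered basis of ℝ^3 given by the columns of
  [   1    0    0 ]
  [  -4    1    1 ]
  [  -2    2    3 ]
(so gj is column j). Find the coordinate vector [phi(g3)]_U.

[-3, 3, 0]

Column 3 of [phi]_U is the U-coordinate vector of phi(g3).
In standard coordinates phi(g3) = A g3 = [-3, 15, 12].
Converting to U: [-3, 15, 12] = -3g1 + 3g2 + 0·g3, so the coordinate vector is [-3, 3, 0].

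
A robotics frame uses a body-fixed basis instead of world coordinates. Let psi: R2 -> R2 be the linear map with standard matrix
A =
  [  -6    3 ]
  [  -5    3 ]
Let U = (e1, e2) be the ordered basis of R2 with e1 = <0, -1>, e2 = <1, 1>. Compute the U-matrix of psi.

[[0, -1], [-3, -3]]

The j-th column of [psi]_U is [psi(ej)]_U.
psi(e1) = A e1 = <-3, -3> = 0·e1 - 3e2, so column 1 is <0, -3>.
Repeating for e2 and assembling the columns gives [[0, -1], [-3, -3]].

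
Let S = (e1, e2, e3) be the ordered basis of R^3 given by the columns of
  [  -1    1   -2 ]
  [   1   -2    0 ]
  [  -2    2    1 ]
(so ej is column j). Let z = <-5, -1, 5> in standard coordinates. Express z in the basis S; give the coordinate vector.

<-1, 0, 3>

Write z = c_1 e1 + ... + c_3 e3 and solve for the c_i.
Gaussian elimination on [M | z] yields c = (-1, 0, 3).
Check: -e1 + 0·e2 + 3e3 = <-5, -1, 5>.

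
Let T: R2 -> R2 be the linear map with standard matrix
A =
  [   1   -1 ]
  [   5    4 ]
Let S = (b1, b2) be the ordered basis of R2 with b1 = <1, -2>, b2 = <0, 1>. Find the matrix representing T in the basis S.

Let P have columns b1, b2. Then [T]_S = P^(-1) A P.
Here det P = 1, so P^(-1) is integer; computing A P first and then P^(-1)(A P) gives [[3, -1], [3, 2]].

[[3, -1], [3, 2]]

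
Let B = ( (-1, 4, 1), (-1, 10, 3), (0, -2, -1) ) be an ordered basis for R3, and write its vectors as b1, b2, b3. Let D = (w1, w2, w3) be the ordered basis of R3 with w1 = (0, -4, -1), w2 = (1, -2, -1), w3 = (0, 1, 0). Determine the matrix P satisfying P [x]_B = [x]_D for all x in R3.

Take x = bj: its B-coordinates are the j-th standard unit vector, so P e_j — column j of P — equals [bj]_D.
b1 = 0·w1 - w2 + 2w3, giving column 1 = (0, -1, 2); repeating for each j gives P = [[0, -2, 1], [-1, -1, 0], [2, 0, 2]].

[[0, -2, 1], [-1, -1, 0], [2, 0, 2]]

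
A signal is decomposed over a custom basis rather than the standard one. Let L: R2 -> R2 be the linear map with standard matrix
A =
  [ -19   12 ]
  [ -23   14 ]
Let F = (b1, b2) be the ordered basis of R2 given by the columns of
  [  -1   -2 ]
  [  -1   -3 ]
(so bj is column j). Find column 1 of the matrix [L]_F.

[-3, -2]

Compute L(b1) = A b1 = [7, 9] in standard coordinates.
Then write this in F-coordinates: solve for y in y_1 b1 + y_2 b2 = [7, 9].
This gives y = [-3, -2], which is column 1 of [L]_F.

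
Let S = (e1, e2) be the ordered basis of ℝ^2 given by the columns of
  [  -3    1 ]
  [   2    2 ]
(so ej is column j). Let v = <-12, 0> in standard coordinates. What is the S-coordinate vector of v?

[v]_S is the unique c with M c = v, where M has columns e1, e2.
System: -3c_1 + c_2 = -12, 2c_1 + 2c_2 = 0; solving gives c_1 = 3, c_2 = -3.
Check: 3e1 - 3e2 = <-12, 0>.

<3, -3>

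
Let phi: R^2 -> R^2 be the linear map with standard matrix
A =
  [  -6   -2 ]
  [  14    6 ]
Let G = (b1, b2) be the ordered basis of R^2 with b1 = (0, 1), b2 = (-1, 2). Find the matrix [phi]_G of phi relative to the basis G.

[[2, 2], [2, -2]]

Let P have columns b1, b2. Then [phi]_G = P^(-1) A P.
Here det P = 1, so P^(-1) is integer; computing A P first and then P^(-1)(A P) gives [[2, 2], [2, -2]].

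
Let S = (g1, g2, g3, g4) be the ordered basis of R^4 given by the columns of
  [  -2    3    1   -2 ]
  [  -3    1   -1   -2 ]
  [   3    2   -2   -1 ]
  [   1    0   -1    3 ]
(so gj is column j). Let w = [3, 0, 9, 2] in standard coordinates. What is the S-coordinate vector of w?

Write w = c_1 g1 + ... + c_4 g4 and solve for the c_i.
Solving this 4x4 system gives c = (1, 2, -1, 0).
Check: g1 + 2g2 - g3 + 0·g4 = [3, 0, 9, 2].

[1, 2, -1, 0]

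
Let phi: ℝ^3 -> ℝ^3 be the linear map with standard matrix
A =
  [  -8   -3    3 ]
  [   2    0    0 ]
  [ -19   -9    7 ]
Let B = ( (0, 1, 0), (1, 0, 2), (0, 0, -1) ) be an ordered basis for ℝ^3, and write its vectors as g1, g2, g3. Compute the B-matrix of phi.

[[0, 2, 0], [-3, -2, -3], [3, 1, 1]]

With P the matrix whose columns are g1, ..., g3, [phi]_B = P^(-1) A P.
Column by column: phi(g1) = A g1 = (-3, 0, -9); its B-coordinates (0, -3, 3) give column 1.
Continuing for each basis vector yields [phi]_B = [[0, 2, 0], [-3, -2, -3], [3, 1, 1]].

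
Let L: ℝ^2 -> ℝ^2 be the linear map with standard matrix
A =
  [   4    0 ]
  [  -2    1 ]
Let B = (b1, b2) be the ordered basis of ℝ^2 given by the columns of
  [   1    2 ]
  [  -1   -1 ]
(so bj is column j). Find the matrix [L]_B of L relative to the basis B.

[[2, 2], [1, 3]]

With P the matrix whose columns are b1, b2, [L]_B = P^(-1) A P.
Column by column: L(b1) = A b1 = (4, -3); its B-coordinates (2, 1) give column 1.
Continuing for each basis vector yields [L]_B = [[2, 2], [1, 3]].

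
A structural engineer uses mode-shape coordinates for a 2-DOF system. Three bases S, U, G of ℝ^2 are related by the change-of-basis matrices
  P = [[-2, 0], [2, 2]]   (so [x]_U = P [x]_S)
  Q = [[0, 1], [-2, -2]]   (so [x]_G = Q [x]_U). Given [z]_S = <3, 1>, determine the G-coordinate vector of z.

<8, -4>

Composing the changes, [z]_G = Q P [z]_S.
Q P = [[2, 2], [0, -4]]; applying this to <3, 1> gives <8, -4>.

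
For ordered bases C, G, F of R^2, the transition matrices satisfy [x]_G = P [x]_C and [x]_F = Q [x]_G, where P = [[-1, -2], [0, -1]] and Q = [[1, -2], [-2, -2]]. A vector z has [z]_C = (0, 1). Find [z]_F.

(0, 6)

First [z]_G = P [z]_C = (-2, -1).
Then [z]_F = Q [z]_G = (0, 6).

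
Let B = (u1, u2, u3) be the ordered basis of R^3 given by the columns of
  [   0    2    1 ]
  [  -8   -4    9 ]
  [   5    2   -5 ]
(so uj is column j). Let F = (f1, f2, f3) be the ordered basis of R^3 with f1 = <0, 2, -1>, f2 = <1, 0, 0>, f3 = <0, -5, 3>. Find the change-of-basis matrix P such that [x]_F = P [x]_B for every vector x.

[[1, -2, 2], [0, 2, 1], [2, 0, -1]]

Column j of P is [uj]_F, since P maps B-coordinates to F-coordinates.
Expressing u1 in F: u1 = f1 + 0·f2 + 2f3, so column 1 of P is <1, 0, 2>.
Doing the same for each uj gives P = [[1, -2, 2], [0, 2, 1], [2, 0, -1]].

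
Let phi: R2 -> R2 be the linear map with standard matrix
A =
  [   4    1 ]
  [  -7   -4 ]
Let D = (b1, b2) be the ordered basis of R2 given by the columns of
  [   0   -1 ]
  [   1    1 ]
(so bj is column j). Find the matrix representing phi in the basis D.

[[-3, 0], [-1, 3]]

Let P have columns b1, b2. Then [phi]_D = P^(-1) A P.
Here det P = 1, so P^(-1) is integer; computing A P first and then P^(-1)(A P) gives [[-3, 0], [-1, 3]].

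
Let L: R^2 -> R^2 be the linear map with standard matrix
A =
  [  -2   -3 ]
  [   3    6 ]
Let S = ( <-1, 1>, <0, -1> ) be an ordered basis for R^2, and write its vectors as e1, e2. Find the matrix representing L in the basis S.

Let P have columns e1, e2. Then [L]_S = P^(-1) A P.
Here det P = 1, so P^(-1) is integer; computing A P first and then P^(-1)(A P) gives [[1, -3], [-2, 3]].

[[1, -3], [-2, 3]]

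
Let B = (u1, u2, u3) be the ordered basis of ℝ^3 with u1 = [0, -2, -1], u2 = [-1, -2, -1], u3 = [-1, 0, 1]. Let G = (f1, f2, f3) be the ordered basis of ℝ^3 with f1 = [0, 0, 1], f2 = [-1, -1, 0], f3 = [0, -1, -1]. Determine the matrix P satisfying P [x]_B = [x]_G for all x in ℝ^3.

Column j of P is [uj]_G, since P maps B-coordinates to G-coordinates.
Expressing u1 in G: u1 = f1 + 0·f2 + 2f3, so column 1 of P is [1, 0, 2].
Doing the same for each uj gives P = [[1, 0, 0], [0, 1, 1], [2, 1, -1]].

[[1, 0, 0], [0, 1, 1], [2, 1, -1]]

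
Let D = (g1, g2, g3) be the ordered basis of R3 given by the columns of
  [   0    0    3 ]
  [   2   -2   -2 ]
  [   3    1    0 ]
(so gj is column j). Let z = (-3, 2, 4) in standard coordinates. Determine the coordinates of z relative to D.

(1, 1, -1)

Write z = c_1 g1 + ... + c_3 g3 and solve for the c_i.
Row-reducing the augmented matrix [M | z] gives c = (1, 1, -1).
Check: g1 + g2 - g3 = (-3, 2, 4).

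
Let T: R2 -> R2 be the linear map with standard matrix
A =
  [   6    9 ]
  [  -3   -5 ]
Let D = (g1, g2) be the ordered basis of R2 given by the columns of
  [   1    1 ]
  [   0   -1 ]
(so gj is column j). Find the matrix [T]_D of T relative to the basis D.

Let P have columns g1, g2. Then [T]_D = P^(-1) A P.
Here det P = -1, so P^(-1) is integer; computing A P first and then P^(-1)(A P) gives [[3, -1], [3, -2]].

[[3, -1], [3, -2]]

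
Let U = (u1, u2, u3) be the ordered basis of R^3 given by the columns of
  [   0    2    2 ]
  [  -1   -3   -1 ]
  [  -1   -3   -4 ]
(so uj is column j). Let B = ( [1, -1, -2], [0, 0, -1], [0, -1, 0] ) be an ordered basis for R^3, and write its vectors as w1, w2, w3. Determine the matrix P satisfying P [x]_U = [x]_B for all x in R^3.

[[0, 2, 2], [1, -1, 0], [1, 1, -1]]

Let M have columns uj and N have columns wj. Then for every x, N [x]_B = x = M [x]_U, so P = N^(-1) M.
Since det N = -1, N^(-1) has integer entries; multiplying gives P = [[0, 2, 2], [1, -1, 0], [1, 1, -1]].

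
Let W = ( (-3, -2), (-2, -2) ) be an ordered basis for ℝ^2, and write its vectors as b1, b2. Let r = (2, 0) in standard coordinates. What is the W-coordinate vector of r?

Write r = c_1 b1 + c_2 b2 and solve for the c_i.
System: -3c_1 - 2c_2 = 2, -2c_1 - 2c_2 = 0; solving gives c_1 = -2, c_2 = 2.
Check: -2b1 + 2b2 = (2, 0).

(-2, 2)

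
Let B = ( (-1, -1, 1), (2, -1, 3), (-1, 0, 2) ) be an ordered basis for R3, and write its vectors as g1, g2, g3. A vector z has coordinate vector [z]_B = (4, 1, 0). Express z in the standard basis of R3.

(-2, -5, 7)

The coordinates say z = 4g1 + g2 + 0·g3; adding the scaled basis vectors gives (-2, -5, 7).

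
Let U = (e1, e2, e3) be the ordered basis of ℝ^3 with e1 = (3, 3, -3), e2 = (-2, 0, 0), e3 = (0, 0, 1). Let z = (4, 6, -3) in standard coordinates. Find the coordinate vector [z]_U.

Write z = c_1 e1 + ... + c_3 e3 and solve for the c_i.
Solving this 3x3 system gives c = (2, 1, 3).
Check: 2e1 + e2 + 3e3 = (4, 6, -3).

(2, 1, 3)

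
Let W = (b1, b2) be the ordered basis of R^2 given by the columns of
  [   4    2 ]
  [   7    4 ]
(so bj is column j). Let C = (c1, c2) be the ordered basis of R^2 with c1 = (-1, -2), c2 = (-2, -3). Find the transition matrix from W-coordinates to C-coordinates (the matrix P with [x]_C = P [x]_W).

Column j of P is [bj]_C, since P maps W-coordinates to C-coordinates.
Expressing b1 in C: b1 = -2c1 - c2, so column 1 of P is (-2, -1).
Doing the same for each bj gives P = [[-2, -2], [-1, 0]].

[[-2, -2], [-1, 0]]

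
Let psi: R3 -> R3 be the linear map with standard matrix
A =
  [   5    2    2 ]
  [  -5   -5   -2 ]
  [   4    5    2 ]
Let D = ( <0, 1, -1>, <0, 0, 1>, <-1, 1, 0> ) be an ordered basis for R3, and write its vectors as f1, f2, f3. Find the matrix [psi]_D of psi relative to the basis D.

With P the matrix whose columns are f1, ..., f3, [psi]_D = P^(-1) A P.
Column by column: psi(f1) = A f1 = <0, -3, 3>; its D-coordinates <-3, 0, 0> give column 1.
Continuing for each basis vector yields [psi]_D = [[-3, 0, -3], [0, 2, -2], [0, -2, 3]].

[[-3, 0, -3], [0, 2, -2], [0, -2, 3]]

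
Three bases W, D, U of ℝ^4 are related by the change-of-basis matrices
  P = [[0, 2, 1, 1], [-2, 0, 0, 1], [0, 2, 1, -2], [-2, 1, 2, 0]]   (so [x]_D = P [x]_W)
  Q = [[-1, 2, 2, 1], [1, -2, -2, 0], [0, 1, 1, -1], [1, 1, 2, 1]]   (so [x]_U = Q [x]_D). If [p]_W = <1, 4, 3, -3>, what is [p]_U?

<24, -16, 4, 45>

Apply P to get D-coordinates <8, -5, 17, 8>, then Q to get U-coordinates.
The result is [p]_U = <24, -16, 4, 45>.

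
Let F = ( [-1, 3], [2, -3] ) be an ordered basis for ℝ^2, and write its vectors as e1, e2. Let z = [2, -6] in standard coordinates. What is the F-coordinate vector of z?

Write z = c_1 e1 + c_2 e2 and solve for the c_i.
System: -c_1 + 2c_2 = 2, 3c_1 - 3c_2 = -6; solving gives c_1 = -2, c_2 = 0.
Check: -2e1 + 0·e2 = [2, -6].

[-2, 0]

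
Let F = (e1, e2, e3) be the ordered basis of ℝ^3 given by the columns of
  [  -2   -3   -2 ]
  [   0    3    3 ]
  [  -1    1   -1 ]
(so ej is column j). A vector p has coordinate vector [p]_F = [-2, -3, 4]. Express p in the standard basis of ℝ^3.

[5, 3, -5]

By definition p = -2e1 - 3e2 + 4e3.
Summing componentwise gives [5, 3, -5].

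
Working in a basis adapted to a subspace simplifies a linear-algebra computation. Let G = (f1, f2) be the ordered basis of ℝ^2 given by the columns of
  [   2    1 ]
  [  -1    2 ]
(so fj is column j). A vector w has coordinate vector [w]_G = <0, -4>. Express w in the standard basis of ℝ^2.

By definition w = 0·f1 - 4f2.
Summing componentwise gives <-4, -8>.

<-4, -8>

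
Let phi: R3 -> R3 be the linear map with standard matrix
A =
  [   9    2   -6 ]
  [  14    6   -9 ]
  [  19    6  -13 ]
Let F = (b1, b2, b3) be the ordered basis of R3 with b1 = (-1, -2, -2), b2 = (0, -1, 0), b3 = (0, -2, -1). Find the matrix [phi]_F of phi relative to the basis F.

[[1, 2, -2], [0, -2, 1], [3, 2, 3]]

With P the matrix whose columns are b1, ..., b3, [phi]_F = P^(-1) A P.
Column by column: phi(b1) = A b1 = (-1, -8, -5); its F-coordinates (1, 0, 3) give column 1.
Continuing for each basis vector yields [phi]_F = [[1, 2, -2], [0, -2, 1], [3, 2, 3]].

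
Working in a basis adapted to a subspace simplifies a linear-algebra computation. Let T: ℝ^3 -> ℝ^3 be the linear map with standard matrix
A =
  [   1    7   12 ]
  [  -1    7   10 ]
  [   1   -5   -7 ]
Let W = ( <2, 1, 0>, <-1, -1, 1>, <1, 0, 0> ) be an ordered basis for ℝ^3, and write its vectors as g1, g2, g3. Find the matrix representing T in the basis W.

[[2, 1, 0], [-3, -3, 1], [2, -1, 2]]

The j-th column of [T]_W is [T(gj)]_W.
T(g1) = A g1 = <9, 5, -3> = 2g1 - 3g2 + 2g3, so column 1 is <2, -3, 2>.
Repeating for g2, g3 and assembling the columns gives [[2, 1, 0], [-3, -3, 1], [2, -1, 2]].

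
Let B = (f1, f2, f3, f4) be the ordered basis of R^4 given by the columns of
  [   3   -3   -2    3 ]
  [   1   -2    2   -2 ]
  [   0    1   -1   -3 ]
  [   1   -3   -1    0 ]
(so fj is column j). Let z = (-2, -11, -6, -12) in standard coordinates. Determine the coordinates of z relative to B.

[z]_B is the unique c with M c = z, where M has columns f1, ..., f4.
Row-reducing the augmented matrix [M | z] gives c = (1, 4, 1, 3).
Check: f1 + 4f2 + f3 + 3f4 = (-2, -11, -6, -12).

(1, 4, 1, 3)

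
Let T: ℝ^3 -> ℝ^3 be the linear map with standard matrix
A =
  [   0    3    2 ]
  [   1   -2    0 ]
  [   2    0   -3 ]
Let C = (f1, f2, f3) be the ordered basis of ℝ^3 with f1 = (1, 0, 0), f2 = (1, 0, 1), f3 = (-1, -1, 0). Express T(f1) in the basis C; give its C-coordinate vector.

Compute T(f1) = A f1 = (0, 1, 2) in standard coordinates.
Then write this in C-coordinates: solve for y in y_1 f1 + ... + y_3 f3 = (0, 1, 2).
This gives y = (-3, 2, -1), which is column 1 of [T]_C.

(-3, 2, -1)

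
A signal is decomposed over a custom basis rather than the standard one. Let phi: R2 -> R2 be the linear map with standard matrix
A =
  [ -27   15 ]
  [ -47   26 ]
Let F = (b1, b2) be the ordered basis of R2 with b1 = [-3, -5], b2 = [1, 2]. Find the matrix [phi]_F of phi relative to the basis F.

Let P have columns b1, b2. Then [phi]_F = P^(-1) A P.
Here det P = -1, so P^(-1) is integer; computing A P first and then P^(-1)(A P) gives [[-1, -1], [3, 0]].

[[-1, -1], [3, 0]]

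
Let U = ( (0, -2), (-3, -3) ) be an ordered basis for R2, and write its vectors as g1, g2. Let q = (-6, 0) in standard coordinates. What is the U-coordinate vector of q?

(-3, 2)

[q]_U is the unique c with M c = q, where M has columns g1, g2.
System: 0c_1 - 3c_2 = -6, -2c_1 - 3c_2 = 0; solving gives c_1 = -3, c_2 = 2.
Check: -3g1 + 2g2 = (-6, 0).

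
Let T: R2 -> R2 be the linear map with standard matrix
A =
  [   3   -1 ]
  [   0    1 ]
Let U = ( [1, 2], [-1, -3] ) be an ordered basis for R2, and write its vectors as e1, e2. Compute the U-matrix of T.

[[1, 3], [0, 3]]

Let P have columns e1, e2. Then [T]_U = P^(-1) A P.
Here det P = -1, so P^(-1) is integer; computing A P first and then P^(-1)(A P) gives [[1, 3], [0, 3]].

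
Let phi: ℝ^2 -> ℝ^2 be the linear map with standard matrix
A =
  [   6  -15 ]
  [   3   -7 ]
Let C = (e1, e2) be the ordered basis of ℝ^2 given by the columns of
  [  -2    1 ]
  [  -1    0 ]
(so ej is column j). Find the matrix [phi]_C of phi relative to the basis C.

Let P have columns e1, e2. Then [phi]_C = P^(-1) A P.
Here det P = 1, so P^(-1) is integer; computing A P first and then P^(-1)(A P) gives [[-1, -3], [1, 0]].

[[-1, -3], [1, 0]]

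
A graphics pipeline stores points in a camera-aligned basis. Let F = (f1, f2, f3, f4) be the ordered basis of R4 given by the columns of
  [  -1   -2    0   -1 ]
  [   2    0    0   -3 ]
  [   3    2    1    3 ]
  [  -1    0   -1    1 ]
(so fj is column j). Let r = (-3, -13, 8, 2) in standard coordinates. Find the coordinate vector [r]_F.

Write r = c_1 f1 + ... + c_4 f4 and solve for the c_i.
Row-reducing the augmented matrix [M | r] gives c = (-2, 1, 3, 3).
Check: -2f1 + f2 + 3f3 + 3f4 = (-3, -13, 8, 2).

(-2, 1, 3, 3)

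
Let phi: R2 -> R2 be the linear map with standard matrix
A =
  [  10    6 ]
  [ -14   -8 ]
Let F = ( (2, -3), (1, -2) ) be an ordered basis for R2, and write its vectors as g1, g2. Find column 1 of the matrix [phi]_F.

Compute phi(g1) = A g1 = (2, -4) in standard coordinates.
Then write this in F-coordinates: solve for y in y_1 g1 + y_2 g2 = (2, -4).
This gives y = (0, 2), which is column 1 of [phi]_F.

(0, 2)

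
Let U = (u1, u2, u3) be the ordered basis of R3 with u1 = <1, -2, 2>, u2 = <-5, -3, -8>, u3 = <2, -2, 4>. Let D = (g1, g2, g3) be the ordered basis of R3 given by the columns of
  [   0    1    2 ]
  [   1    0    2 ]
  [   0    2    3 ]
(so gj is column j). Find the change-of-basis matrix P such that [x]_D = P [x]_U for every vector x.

[[-2, 1, -2], [1, -1, 2], [0, -2, 0]]

Take x = uj: its U-coordinates are the j-th standard unit vector, so P e_j — column j of P — equals [uj]_D.
u1 = -2g1 + g2 + 0·g3, giving column 1 = <-2, 1, 0>; repeating for each j gives P = [[-2, 1, -2], [1, -1, 2], [0, -2, 0]].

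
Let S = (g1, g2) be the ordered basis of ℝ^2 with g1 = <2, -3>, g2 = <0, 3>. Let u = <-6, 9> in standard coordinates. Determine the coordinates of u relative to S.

We seek scalars with c_1 g1 + c_2 g2 = u; equivalently solve M c = u where the columns of M are g1, g2.
System: 2c_1 + 0c_2 = -6, -3c_1 + 3c_2 = 9; solving gives c_1 = -3, c_2 = 0.
Check: -3g1 + 0·g2 = <-6, 9>.

<-3, 0>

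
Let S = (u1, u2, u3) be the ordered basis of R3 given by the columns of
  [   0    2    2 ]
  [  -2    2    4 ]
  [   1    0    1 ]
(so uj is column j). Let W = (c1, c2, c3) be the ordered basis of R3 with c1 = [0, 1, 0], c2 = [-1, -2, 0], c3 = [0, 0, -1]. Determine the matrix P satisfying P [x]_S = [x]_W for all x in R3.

[[-2, -2, 0], [0, -2, -2], [-1, 0, -1]]

Column j of P is [uj]_W, since P maps S-coordinates to W-coordinates.
Expressing u1 in W: u1 = -2c1 + 0·c2 - c3, so column 1 of P is [-2, 0, -1].
Doing the same for each uj gives P = [[-2, -2, 0], [0, -2, -2], [-1, 0, -1]].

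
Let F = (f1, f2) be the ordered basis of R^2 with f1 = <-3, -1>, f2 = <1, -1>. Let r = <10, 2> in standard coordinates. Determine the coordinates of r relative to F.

Write r = c_1 f1 + c_2 f2 and solve for the c_i.
System: -3c_1 + c_2 = 10, -c_1 - c_2 = 2; solving gives c_1 = -3, c_2 = 1.
Check: -3f1 + f2 = <10, 2>.

<-3, 1>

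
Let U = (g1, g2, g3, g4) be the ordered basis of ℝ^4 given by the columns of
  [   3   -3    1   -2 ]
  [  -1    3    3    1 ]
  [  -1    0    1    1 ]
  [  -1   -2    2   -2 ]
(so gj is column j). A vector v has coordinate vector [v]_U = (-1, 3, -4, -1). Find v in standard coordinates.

v = M [v]_U, where M has columns g1, ..., g4.
Carrying out the matrix-vector product, v = (-14, -3, -4, -11).

(-14, -3, -4, -11)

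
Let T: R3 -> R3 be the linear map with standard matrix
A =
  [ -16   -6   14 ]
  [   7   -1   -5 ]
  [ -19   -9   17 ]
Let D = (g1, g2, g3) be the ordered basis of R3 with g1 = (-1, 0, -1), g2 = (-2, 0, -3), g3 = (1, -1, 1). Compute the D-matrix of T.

[[0, 3, -1], [0, 3, -3], [2, -1, -3]]

The j-th column of [T]_D is [T(gj)]_D.
T(g1) = A g1 = (2, -2, 2) = 0·g1 + 0·g2 + 2g3, so column 1 is (0, 0, 2).
Repeating for g2, g3 and assembling the columns gives [[0, 3, -1], [0, 3, -3], [2, -1, -3]].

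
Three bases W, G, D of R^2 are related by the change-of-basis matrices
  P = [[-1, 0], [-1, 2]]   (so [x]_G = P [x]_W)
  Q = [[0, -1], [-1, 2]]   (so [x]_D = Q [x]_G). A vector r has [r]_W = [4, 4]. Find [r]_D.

Composing the changes, [r]_D = Q P [r]_W.
Q P = [[1, -2], [-1, 4]]; applying this to [4, 4] gives [-4, 12].

[-4, 12]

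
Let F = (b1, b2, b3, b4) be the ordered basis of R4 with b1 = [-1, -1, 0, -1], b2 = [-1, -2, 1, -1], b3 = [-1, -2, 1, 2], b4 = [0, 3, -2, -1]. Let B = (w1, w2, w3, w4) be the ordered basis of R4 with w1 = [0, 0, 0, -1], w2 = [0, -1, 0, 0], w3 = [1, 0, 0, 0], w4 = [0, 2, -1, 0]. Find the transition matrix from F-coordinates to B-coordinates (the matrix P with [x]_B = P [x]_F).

Column j of P is [bj]_B, since P maps F-coordinates to B-coordinates.
Expressing b1 in B: b1 = w1 + w2 - w3 + 0·w4, so column 1 of P is [1, 1, -1, 0].
Doing the same for each bj gives P = [[1, 1, -2, 1], [1, 0, 0, 1], [-1, -1, -1, 0], [0, -1, -1, 2]].

[[1, 1, -2, 1], [1, 0, 0, 1], [-1, -1, -1, 0], [0, -1, -1, 2]]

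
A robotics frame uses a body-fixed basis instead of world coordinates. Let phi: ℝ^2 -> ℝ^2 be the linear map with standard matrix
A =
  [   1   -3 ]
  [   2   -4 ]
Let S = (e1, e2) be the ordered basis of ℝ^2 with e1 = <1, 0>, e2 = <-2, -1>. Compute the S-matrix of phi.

Let P have columns e1, e2. Then [phi]_S = P^(-1) A P.
Here det P = -1, so P^(-1) is integer; computing A P first and then P^(-1)(A P) gives [[-3, 1], [-2, 0]].

[[-3, 1], [-2, 0]]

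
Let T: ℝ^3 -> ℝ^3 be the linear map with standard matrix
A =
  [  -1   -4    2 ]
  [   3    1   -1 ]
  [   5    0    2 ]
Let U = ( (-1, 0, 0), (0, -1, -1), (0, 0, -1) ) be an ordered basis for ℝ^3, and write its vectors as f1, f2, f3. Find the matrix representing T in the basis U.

The j-th column of [T]_U is [T(fj)]_U.
T(f1) = A f1 = (1, -3, -5) = -f1 + 3f2 + 2f3, so column 1 is (-1, 3, 2).
Repeating for f2, f3 and assembling the columns gives [[-1, -2, 2], [3, 0, -1], [2, 2, 3]].

[[-1, -2, 2], [3, 0, -1], [2, 2, 3]]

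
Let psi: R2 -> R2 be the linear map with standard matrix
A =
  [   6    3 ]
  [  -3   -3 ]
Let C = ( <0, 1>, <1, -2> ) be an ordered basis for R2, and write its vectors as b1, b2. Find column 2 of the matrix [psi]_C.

Column 2 of [psi]_C is the C-coordinate vector of psi(b2).
In standard coordinates psi(b2) = A b2 = <0, 3>.
Converting to C: <0, 3> = 3b1 + 0·b2, so the coordinate vector is <3, 0>.

<3, 0>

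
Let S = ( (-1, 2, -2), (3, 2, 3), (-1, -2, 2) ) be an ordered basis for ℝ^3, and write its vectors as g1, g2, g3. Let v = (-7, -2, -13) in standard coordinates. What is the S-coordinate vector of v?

(0, -3, -2)

We seek scalars with c_1 g1 + ... + c_3 g3 = v; equivalently solve M c = v where the columns of M are g1, ..., g3.
Solving this 3x3 system gives c = (0, -3, -2).
Check: 0·g1 - 3g2 - 2g3 = (-7, -2, -13).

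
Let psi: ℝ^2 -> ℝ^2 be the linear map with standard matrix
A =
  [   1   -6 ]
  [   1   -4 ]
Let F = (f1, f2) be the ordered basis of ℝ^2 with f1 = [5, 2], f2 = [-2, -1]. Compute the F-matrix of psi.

The j-th column of [psi]_F is [psi(fj)]_F.
psi(f1) = A f1 = [-7, -3] = -f1 + f2, so column 1 is [-1, 1].
Repeating for f2 and assembling the columns gives [[-1, 0], [1, -2]].

[[-1, 0], [1, -2]]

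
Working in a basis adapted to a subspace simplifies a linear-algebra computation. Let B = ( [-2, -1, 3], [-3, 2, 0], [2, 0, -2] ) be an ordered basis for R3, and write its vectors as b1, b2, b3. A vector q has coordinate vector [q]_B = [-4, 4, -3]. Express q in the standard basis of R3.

[-10, 12, -6]

q = M [q]_B, where M has columns b1, ..., b3.
Carrying out the matrix-vector product, q = [-10, 12, -6].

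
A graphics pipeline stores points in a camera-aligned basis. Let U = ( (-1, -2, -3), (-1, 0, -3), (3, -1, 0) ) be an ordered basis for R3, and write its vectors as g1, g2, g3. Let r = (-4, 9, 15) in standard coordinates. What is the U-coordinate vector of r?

Write r = c_1 g1 + ... + c_3 g3 and solve for the c_i.
Gaussian elimination on [M | r] yields c = (-3, -2, -3).
Check: -3g1 - 2g2 - 3g3 = (-4, 9, 15).

(-3, -2, -3)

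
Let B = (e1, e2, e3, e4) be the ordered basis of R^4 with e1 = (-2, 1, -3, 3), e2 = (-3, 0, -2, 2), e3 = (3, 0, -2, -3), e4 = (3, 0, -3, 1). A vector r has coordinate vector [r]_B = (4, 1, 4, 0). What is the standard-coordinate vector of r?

(1, 4, -22, 2)

r = M [r]_B, where M has columns e1, ..., e4.
Carrying out the matrix-vector product, r = (1, 4, -22, 2).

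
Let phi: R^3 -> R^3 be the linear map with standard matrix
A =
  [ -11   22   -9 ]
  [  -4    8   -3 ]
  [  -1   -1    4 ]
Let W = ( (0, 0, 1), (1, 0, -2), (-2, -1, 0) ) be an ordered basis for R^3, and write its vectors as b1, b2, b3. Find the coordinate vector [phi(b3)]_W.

(3, 0, 0)

Compute phi(b3) = A b3 = (0, 0, 3) in standard coordinates.
Then write this in W-coordinates: solve for y in y_1 b1 + ... + y_3 b3 = (0, 0, 3).
This gives y = (3, 0, 0), which is column 3 of [phi]_W.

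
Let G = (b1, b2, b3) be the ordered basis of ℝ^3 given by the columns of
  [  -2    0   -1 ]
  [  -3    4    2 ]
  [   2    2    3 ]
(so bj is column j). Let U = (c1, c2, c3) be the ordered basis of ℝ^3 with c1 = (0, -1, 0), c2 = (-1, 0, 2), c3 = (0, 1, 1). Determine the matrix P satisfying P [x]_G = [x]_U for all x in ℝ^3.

[[1, -2, -1], [2, 0, 1], [-2, 2, 1]]

Let M have columns bj and N have columns cj. Then for every x, N [x]_U = x = M [x]_G, so P = N^(-1) M.
Since det N = -1, N^(-1) has integer entries; multiplying gives P = [[1, -2, -1], [2, 0, 1], [-2, 2, 1]].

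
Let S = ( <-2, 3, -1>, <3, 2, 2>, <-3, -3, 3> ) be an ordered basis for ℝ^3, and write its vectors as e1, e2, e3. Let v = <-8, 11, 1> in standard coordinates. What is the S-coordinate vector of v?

<4, 1, 1>

We seek scalars with c_1 e1 + ... + c_3 e3 = v; equivalently solve M c = v where the columns of M are e1, ..., e3.
Gaussian elimination on [M | v] yields c = (4, 1, 1).
Check: 4e1 + e2 + e3 = <-8, 11, 1>.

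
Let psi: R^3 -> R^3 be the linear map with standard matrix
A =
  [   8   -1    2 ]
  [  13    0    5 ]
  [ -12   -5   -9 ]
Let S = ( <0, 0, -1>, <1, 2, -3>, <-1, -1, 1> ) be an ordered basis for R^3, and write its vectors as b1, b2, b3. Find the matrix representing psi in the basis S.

[[-1, -1, 3], [-3, -2, -3], [-1, -2, 2]]

The j-th column of [psi]_S is [psi(bj)]_S.
psi(b1) = A b1 = <-2, -5, 9> = -b1 - 3b2 - b3, so column 1 is <-1, -3, -1>.
Repeating for b2, b3 and assembling the columns gives [[-1, -1, 3], [-3, -2, -3], [-1, -2, 2]].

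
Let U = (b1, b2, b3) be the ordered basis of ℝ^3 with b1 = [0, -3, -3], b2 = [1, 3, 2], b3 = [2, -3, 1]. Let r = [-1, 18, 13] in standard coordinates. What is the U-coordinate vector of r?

[r]_U is the unique c with M c = r, where M has columns b1, ..., b3.
Gaussian elimination on [M | r] yields c = (-4, 1, -1).
Check: -4b1 + b2 - b3 = [-1, 18, 13].

[-4, 1, -1]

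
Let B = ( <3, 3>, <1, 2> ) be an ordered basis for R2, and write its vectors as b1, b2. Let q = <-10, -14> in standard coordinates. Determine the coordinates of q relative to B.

<-2, -4>

We seek scalars with c_1 b1 + c_2 b2 = q; equivalently solve M c = q where the columns of M are b1, b2.
System: 3c_1 + c_2 = -10, 3c_1 + 2c_2 = -14; solving gives c_1 = -2, c_2 = -4.
Check: -2b1 - 4b2 = <-10, -14>.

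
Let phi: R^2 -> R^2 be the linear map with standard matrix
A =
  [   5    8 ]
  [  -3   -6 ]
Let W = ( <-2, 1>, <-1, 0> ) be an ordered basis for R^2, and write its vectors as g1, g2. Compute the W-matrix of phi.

Let P have columns g1, g2. Then [phi]_W = P^(-1) A P.
Here det P = 1, so P^(-1) is integer; computing A P first and then P^(-1)(A P) gives [[0, 3], [2, -1]].

[[0, 3], [2, -1]]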